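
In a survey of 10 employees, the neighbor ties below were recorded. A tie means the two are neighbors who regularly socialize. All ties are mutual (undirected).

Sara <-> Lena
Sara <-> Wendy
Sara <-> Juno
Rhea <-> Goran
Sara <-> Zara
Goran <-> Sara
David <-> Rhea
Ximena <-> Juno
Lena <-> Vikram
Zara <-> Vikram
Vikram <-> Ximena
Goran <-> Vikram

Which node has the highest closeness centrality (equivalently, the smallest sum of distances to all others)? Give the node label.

Farness (sum of distances to all others) for each node — David:29, Goran:15, Juno:19, Lena:19, Rhea:21, Sara:14, Vikram:16, Wendy:22, Ximena:20, Zara:19.
The smallest farness is 14, for Sara, so Sara has the highest closeness.

Sara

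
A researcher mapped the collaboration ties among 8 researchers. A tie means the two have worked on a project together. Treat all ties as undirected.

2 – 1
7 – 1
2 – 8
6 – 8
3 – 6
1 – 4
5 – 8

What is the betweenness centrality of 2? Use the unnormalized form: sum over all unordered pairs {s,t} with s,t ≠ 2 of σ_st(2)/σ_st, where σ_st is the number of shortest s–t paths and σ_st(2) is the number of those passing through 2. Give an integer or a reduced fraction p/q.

Pairs whose geodesics pass through 2 — 4–6: 1; 4–3: 1; 4–8: 1; 4–5: 1; 6–7: 1; 6–1: 1; 3–7: 1; 3–1: 1; 8–7: 1; 8–1: 1; 7–5: 1; 1–5: 1.
All other pairs contribute 0.
Summing the contributions gives betweenness(2) = 12.

12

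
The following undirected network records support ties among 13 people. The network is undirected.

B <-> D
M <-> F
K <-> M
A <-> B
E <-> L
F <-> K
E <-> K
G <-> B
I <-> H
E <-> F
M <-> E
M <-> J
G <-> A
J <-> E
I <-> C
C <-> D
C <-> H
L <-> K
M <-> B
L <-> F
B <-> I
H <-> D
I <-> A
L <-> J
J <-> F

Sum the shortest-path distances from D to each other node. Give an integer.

Distances from D: A:2, B:1, C:1, E:3, F:3, G:2, H:1, I:2, J:3, K:3, L:4, M:2.
Sum = 2 + 1 + 1 + 3 + 3 + 2 + 1 + 2 + 3 + 3 + 4 + 2 = 27.

27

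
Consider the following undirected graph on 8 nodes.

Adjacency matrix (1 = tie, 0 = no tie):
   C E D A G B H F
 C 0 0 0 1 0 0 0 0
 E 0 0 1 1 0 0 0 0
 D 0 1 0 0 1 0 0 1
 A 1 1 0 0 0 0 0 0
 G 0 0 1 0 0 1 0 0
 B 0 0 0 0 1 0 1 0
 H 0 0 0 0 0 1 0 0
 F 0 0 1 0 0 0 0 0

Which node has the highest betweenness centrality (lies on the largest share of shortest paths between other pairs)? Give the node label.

Unnormalized betweenness of each node: A:6, B:6, C:0, D:15, E:10, F:0, G:10, H:0.
D has the largest value, 15, making it the main broker — the node through which the most shortest paths run.

D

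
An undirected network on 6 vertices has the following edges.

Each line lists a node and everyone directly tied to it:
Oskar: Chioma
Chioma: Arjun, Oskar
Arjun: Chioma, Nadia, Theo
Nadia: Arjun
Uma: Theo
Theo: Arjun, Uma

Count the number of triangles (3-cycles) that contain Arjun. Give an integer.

Arjun's neighbors are Chioma, Nadia, and Theo, but none of them are tied to each other, so no triangle contains Arjun.

0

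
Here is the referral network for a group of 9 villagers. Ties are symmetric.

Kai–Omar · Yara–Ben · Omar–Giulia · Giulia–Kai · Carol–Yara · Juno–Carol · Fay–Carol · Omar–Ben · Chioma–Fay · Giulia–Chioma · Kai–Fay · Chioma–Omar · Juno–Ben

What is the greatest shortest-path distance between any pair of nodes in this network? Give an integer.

3

Eccentricity of each node (its greatest distance to any other): Ben:3, Carol:3, Chioma:3, Fay:3, Giulia:3, Juno:3, Kai:3, Omar:3, Yara:3.
The maximum eccentricity is 3, realized for instance by the pair Chioma–Yara via Chioma – Omar – Ben – Yara. So the diameter is 3.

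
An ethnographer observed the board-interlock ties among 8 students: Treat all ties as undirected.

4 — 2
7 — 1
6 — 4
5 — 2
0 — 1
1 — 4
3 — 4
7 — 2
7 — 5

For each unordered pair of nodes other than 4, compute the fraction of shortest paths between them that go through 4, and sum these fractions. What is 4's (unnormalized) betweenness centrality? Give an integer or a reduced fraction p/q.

Pairs whose geodesics pass through 4 — 3–1: 1; 3–2: 1; 3–0: 1; 3–6: 1; 3–7: 2/2; 3–5: 1; 1–2: 1/2; 1–6: 1; 2–0: 1/2; 2–6: 1; 0–6: 1; 6–7: 2/2; 6–5: 1.
All other pairs contribute 0.
Summing the contributions gives betweenness(4) = 12.

12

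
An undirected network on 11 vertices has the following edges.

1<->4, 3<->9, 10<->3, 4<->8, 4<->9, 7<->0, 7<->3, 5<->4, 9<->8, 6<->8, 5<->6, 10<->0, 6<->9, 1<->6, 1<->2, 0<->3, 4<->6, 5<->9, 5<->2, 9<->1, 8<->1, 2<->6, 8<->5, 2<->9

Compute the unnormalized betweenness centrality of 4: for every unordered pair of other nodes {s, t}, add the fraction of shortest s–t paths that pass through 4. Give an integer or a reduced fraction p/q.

Pairs whose geodesics pass through 4 — 1–5: 1/5.
All other pairs contribute 0.
Summing the contributions gives betweenness(4) = 1/5.

1/5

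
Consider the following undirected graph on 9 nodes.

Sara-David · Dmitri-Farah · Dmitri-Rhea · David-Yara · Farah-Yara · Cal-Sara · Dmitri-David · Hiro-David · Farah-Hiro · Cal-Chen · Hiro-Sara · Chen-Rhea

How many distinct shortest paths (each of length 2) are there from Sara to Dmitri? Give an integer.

The shortest distance is 2, and the only length-2 path is Sara–David–Dmitri. So there is exactly 1 shortest path.

1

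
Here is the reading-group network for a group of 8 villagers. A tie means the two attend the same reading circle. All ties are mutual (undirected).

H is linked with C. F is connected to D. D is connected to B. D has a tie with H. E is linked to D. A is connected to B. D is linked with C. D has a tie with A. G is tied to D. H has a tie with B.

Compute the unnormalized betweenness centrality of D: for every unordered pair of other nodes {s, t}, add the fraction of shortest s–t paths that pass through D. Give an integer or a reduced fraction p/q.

17

Pairs whose geodesics pass through D — E–H: 1; E–A: 1; E–G: 1; E–C: 1; E–F: 1; E–B: 1; H–A: 1/2; H–G: 1; H–F: 1; A–G: 1; A–C: 1; A–F: 1; G–C: 1; G–F: 1 … (+4 more pairs).
All other pairs contribute 0.
Summing the contributions gives betweenness(D) = 17.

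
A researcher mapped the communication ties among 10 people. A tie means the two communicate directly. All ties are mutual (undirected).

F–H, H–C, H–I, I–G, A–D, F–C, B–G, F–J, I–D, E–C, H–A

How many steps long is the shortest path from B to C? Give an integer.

4

One shortest route is B – G – I – H – C, which uses 4 edges, and at distance 3 from B we only reach {D, H}, which does not include C. So d(B,C) = 4.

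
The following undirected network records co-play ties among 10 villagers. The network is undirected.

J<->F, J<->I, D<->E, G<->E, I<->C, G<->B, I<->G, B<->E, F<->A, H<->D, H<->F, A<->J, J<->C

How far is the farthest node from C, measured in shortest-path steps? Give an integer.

Distances from C: A:2, B:3, D:4, E:3, F:2, G:2, H:3, I:1, J:1.
The largest is 4 (to D), so the eccentricity of C is 4.

4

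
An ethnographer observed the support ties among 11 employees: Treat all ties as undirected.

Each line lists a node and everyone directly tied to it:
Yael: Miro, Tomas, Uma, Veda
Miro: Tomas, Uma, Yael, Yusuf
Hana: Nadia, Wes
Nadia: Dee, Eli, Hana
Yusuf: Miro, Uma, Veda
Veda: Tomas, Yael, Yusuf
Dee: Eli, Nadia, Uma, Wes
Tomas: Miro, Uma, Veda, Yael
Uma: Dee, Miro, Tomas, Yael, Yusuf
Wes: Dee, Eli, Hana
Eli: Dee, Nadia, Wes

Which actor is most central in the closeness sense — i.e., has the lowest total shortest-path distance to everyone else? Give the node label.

Uma

Farness (sum of distances to all others) for each node — Dee:17, Eli:23, Hana:30, Miro:21, Nadia:23, Tomas:21, Uma:16, Veda:27, Wes:23, Yael:21, Yusuf:22.
The smallest farness is 16, for Uma, so Uma has the highest closeness.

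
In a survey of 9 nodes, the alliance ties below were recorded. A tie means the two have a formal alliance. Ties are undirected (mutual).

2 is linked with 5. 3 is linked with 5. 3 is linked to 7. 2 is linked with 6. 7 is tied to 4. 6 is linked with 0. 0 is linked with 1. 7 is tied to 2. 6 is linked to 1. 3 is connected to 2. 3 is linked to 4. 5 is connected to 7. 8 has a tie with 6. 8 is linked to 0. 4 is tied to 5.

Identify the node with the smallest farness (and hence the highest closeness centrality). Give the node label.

Farness (sum of distances to all others) for each node — 0:18, 1:19, 2:12, 3:15, 4:20, 5:15, 6:13, 7:15, 8:19.
The smallest farness is 12, for 2, so 2 has the highest closeness.

2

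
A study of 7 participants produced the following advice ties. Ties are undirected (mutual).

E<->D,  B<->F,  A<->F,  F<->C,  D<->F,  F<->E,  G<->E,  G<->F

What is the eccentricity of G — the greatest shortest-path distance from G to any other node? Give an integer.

2

Distances from G: A:2, B:2, C:2, D:2, E:1, F:1.
The largest is 2 (to C, D, A, and B), so the eccentricity of G is 2.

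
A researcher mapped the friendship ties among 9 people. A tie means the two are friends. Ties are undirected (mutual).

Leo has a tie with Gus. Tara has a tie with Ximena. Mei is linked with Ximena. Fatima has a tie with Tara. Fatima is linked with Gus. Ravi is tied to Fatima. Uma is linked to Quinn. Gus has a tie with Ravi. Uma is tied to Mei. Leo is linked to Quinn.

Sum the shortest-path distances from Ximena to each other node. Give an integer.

Distances from Ximena: Fatima:2, Gus:3, Leo:4, Mei:1, Quinn:3, Ravi:3, Tara:1, Uma:2.
Sum = 2 + 3 + 4 + 1 + 3 + 3 + 1 + 2 = 19.

19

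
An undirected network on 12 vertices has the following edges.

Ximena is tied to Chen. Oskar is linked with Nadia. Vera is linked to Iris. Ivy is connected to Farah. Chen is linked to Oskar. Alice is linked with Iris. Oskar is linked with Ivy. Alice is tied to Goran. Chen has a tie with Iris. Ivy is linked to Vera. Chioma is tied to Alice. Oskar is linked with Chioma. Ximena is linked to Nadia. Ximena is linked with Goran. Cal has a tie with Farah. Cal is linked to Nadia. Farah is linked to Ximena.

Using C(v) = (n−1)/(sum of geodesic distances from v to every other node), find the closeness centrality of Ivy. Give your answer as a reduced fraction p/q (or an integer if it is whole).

11/21

Distances from Ivy: Alice:3, Cal:2, Chen:2, Chioma:2, Farah:1, Goran:3, Iris:2, Nadia:2, Oskar:1, Vera:1, Ximena:2. Sum = 21.
n = 12, so closeness = 11/21.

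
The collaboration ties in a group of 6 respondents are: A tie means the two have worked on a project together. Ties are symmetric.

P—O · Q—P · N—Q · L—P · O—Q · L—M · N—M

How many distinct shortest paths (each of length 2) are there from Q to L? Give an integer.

1

The shortest distance is 2, and the only length-2 path is Q–P–L. So there is exactly 1 shortest path.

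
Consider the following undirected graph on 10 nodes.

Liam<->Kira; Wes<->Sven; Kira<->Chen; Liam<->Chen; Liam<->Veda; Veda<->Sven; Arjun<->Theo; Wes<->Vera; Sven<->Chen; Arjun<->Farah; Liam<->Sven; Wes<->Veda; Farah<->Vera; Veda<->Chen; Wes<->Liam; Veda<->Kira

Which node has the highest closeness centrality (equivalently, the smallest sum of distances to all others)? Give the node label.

Farness (sum of distances to all others) for each node — Arjun:29, Chen:24, Farah:23, Kira:25, Liam:19, Sven:20, Theo:37, Veda:19, Vera:19, Wes:17.
The smallest farness is 17, for Wes, so Wes has the highest closeness.

Wes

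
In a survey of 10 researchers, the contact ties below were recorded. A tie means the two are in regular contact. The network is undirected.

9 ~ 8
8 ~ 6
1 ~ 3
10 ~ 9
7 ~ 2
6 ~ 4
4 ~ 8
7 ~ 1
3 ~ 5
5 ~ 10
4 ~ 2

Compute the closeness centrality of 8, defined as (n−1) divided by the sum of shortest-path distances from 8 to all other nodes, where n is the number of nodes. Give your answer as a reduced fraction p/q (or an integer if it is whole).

Distances from 8: 1:4, 2:2, 3:4, 4:1, 5:3, 6:1, 7:3, 9:1, 10:2. Sum = 21.
n = 10, so closeness = 9/21 = 3/7.

3/7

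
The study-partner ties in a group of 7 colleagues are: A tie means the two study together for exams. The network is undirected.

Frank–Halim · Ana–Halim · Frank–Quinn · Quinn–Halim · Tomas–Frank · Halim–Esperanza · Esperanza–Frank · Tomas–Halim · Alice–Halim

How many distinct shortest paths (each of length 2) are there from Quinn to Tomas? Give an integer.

The shortest distance is 2. The length-2 paths are: Quinn–Halim–Tomas; Quinn–Frank–Tomas.
That gives 2 distinct shortest paths.

2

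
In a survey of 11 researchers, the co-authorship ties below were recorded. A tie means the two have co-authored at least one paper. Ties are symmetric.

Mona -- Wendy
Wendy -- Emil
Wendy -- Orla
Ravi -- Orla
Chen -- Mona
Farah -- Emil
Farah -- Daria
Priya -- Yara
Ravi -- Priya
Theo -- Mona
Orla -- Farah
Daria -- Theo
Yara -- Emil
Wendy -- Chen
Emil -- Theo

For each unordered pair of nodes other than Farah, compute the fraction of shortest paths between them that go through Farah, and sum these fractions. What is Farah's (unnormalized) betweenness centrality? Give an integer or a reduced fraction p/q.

187/30

Pairs whose geodesics pass through Farah — Daria–Wendy: 2/4; Daria–Emil: 1/2; Daria–Yara: 1/2; Daria–Priya: 2/3; Daria–Ravi: 1; Daria–Orla: 1; Theo–Ravi: 2/5; Theo–Orla: 2/4; Emil–Ravi: 1/3; Emil–Orla: 1/2; Yara–Orla: 1/3.
All other pairs contribute 0.
Summing the contributions gives betweenness(Farah) = 187/30.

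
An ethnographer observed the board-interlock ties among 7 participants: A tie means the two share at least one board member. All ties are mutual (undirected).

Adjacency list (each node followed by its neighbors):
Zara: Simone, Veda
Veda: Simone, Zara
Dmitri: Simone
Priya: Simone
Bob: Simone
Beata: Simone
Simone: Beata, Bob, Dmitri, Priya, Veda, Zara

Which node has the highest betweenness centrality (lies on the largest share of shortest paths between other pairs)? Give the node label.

Simone

Unnormalized betweenness of each node: Beata:0, Bob:0, Dmitri:0, Priya:0, Simone:14, Veda:0, Zara:0.
Simone has the largest value, 14, making it the main broker — the node through which the most shortest paths run.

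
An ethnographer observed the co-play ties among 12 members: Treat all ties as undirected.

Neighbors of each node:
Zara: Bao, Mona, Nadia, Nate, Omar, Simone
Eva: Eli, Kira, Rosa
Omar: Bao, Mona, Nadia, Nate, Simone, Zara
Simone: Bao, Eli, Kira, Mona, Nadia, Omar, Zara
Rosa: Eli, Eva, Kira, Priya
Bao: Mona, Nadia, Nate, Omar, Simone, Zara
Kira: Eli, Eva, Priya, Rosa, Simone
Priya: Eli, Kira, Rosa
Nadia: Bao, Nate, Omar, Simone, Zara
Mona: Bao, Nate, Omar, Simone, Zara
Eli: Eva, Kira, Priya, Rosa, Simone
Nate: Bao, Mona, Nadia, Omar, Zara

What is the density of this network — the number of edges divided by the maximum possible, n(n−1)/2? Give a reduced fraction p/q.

5/11

There are 30 edges and 12 nodes, so the maximum possible is C(12,2) = 66.
Density = 30/66 = 5/11.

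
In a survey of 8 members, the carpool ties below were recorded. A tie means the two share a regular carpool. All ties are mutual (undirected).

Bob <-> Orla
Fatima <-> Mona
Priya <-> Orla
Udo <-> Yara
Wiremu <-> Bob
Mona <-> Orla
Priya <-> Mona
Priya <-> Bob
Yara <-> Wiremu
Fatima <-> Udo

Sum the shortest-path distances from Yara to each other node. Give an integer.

15

Distances from Yara: Bob:2, Fatima:2, Mona:3, Orla:3, Priya:3, Udo:1, Wiremu:1.
Sum = 2 + 2 + 3 + 3 + 3 + 1 + 1 = 15.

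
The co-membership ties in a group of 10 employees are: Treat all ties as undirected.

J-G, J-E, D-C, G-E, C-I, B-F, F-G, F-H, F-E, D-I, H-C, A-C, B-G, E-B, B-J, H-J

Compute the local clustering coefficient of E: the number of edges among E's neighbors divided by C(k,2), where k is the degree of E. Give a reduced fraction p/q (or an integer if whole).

5/6

E's neighbors: B, F, G, and J (k = 4).
Possible neighbor pairs: C(4,2) = 6. Edges among them: B–F, B–G, B–J, F–G, G–J → e = 5.
Clustering(E) = 5/6.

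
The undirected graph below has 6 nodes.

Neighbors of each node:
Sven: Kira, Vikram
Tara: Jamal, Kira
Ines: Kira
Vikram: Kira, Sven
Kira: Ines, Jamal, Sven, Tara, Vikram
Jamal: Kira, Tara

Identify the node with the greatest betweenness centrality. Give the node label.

Kira

Unnormalized betweenness of each node: Ines:0, Jamal:0, Kira:8, Sven:0, Tara:0, Vikram:0.
Kira has the largest value, 8, making it the main broker — the node through which the most shortest paths run.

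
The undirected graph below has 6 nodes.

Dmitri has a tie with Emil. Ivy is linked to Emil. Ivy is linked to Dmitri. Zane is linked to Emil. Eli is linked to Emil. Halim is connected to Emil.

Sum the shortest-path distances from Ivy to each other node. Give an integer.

Distances from Ivy: Dmitri:1, Eli:2, Emil:1, Halim:2, Zane:2.
Sum = 1 + 2 + 1 + 2 + 2 = 8.

8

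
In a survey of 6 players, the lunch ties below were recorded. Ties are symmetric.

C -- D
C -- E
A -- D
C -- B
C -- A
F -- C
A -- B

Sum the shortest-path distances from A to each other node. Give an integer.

Distances from A: B:1, C:1, D:1, E:2, F:2.
Sum = 1 + 1 + 1 + 2 + 2 = 7.

7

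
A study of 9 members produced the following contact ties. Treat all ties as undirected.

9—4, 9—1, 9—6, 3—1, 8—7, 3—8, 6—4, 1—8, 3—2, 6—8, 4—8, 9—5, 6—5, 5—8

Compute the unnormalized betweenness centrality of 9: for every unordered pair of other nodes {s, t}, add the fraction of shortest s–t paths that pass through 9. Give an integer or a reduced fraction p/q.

11/6

Pairs whose geodesics pass through 9 — 5–4: 1/3; 5–1: 1/2; 4–1: 1/2; 6–1: 1/2.
All other pairs contribute 0.
Summing the contributions gives betweenness(9) = 11/6.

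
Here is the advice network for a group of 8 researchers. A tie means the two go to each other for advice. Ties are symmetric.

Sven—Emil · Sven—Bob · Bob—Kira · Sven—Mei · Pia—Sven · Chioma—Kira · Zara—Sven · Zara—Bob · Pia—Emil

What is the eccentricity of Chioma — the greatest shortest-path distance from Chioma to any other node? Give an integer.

Distances from Chioma: Bob:2, Emil:4, Kira:1, Mei:4, Pia:4, Sven:3, Zara:3.
The largest is 4 (to Mei, Emil, and Pia), so the eccentricity of Chioma is 4.

4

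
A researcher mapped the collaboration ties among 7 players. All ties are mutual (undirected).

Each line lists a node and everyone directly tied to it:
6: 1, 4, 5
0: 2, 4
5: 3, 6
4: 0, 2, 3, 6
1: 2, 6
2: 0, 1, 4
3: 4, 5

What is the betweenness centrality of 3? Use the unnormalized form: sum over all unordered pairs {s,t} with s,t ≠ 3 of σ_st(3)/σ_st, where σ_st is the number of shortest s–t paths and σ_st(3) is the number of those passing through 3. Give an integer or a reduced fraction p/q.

4/3

Pairs whose geodesics pass through 3 — 0–5: 1/2; 2–5: 1/3; 5–4: 1/2.
All other pairs contribute 0.
Summing the contributions gives betweenness(3) = 4/3.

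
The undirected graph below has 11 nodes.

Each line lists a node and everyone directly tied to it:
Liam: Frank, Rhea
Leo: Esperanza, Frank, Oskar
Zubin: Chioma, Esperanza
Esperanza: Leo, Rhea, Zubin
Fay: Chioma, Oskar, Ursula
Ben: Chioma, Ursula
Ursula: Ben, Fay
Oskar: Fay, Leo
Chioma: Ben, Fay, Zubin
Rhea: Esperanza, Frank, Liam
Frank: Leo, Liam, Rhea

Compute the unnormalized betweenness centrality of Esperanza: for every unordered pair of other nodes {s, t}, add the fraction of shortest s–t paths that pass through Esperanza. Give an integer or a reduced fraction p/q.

155/12

Pairs whose geodesics pass through Esperanza — Liam–Ben: 1; Liam–Chioma: 1; Liam–Zubin: 1; Frank–Ben: 2/4; Frank–Chioma: 2/3; Frank–Zubin: 2/2; Leo–Ben: 1/3; Leo–Chioma: 1/2; Leo–Zubin: 1; Leo–Rhea: 1/2; Oskar–Zubin: 1/2; Oskar–Rhea: 1/2; Fay–Rhea: 2/3; Ursula–Rhea: 3/4 … (+3 more pairs).
All other pairs contribute 0.
Summing the contributions gives betweenness(Esperanza) = 155/12.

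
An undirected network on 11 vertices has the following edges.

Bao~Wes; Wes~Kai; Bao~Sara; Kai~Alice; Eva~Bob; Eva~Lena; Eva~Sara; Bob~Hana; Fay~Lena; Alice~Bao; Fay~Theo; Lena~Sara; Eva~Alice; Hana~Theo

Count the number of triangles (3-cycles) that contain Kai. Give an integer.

0

Kai's neighbors are Alice and Wes, but none of them are tied to each other, so no triangle contains Kai.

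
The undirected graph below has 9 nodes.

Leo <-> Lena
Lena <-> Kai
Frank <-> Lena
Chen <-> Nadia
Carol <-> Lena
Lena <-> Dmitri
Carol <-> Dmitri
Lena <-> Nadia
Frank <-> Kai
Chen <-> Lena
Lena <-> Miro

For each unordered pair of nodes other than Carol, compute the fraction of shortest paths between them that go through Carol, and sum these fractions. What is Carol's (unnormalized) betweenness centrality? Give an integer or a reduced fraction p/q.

0

No shortest path between any pair of other nodes passes through Carol.
Summing the contributions gives betweenness(Carol) = 0.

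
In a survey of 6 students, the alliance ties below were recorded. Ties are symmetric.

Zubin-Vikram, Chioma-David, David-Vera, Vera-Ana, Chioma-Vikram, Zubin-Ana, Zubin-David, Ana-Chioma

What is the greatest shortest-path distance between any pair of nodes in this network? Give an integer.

3

Eccentricity of each node (its greatest distance to any other): Ana:2, Chioma:2, David:2, Vera:3, Vikram:3, Zubin:2.
The maximum eccentricity is 3, realized for instance by the pair Vera–Vikram via Vera – David – Zubin – Vikram. So the diameter is 3.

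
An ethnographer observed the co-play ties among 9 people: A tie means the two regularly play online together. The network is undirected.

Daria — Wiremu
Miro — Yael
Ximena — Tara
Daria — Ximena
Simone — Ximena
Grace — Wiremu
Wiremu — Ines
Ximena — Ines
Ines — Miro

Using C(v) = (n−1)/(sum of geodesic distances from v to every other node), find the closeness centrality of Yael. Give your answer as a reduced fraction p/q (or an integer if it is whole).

8/25

Distances from Yael: Daria:4, Grace:4, Ines:2, Miro:1, Simone:4, Tara:4, Wiremu:3, Ximena:3. Sum = 25.
n = 9, so closeness = 8/25.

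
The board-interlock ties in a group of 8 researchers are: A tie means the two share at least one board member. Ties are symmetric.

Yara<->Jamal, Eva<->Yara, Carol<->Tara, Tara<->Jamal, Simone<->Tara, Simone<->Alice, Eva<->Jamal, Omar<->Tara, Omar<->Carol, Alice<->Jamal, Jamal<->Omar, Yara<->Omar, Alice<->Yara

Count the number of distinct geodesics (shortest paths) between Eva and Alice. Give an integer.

2

The shortest distance is 2. The length-2 paths are: Eva–Yara–Alice; Eva–Jamal–Alice.
That gives 2 distinct shortest paths.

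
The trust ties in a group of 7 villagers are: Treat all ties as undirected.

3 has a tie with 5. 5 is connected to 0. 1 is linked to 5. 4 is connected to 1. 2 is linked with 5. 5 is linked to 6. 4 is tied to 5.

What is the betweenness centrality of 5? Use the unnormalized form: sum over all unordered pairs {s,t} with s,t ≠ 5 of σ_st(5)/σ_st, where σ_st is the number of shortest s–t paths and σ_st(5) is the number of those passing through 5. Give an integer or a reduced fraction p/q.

14

Pairs whose geodesics pass through 5 — 6–0: 1; 6–1: 1; 6–4: 1; 6–2: 1; 6–3: 1; 0–1: 1; 0–4: 1; 0–2: 1; 0–3: 1; 1–2: 1; 1–3: 1; 4–2: 1; 4–3: 1; 2–3: 1.
All other pairs contribute 0.
Summing the contributions gives betweenness(5) = 14.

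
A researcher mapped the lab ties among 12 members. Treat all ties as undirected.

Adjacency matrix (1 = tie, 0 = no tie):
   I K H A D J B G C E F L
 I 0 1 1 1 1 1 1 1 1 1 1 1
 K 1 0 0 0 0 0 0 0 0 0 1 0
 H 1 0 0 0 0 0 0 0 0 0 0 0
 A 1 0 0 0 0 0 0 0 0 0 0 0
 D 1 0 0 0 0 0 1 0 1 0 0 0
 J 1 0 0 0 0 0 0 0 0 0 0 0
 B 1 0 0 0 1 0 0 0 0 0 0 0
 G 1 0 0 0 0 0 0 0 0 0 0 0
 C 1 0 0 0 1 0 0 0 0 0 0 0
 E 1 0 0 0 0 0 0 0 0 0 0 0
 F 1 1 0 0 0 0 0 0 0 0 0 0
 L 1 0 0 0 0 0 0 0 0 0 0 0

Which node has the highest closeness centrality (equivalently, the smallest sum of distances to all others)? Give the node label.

Farness (sum of distances to all others) for each node — A:21, B:20, C:20, D:19, E:21, F:20, G:21, H:21, I:11, J:21, K:20, L:21.
The smallest farness is 11, for I, so I has the highest closeness.

I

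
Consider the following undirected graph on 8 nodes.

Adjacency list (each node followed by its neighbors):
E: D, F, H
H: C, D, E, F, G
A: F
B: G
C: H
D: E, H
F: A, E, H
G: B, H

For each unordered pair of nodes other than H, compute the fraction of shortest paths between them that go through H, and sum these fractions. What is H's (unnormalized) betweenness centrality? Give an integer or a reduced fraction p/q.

Pairs whose geodesics pass through H — F–G: 1; F–B: 1; F–D: 1/2; F–C: 1; G–D: 1; G–E: 1; G–A: 1; G–C: 1; B–D: 1; B–E: 1; B–A: 1; B–C: 1; D–A: 1/2; D–C: 1 … (+2 more pairs).
All other pairs contribute 0.
Summing the contributions gives betweenness(H) = 15.

15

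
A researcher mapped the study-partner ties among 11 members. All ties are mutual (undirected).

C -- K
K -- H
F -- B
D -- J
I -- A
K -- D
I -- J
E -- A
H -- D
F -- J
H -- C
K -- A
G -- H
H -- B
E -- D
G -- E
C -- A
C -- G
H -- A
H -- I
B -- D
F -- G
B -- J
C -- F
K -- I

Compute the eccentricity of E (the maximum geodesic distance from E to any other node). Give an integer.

2

Distances from E: A:1, B:2, C:2, D:1, F:2, G:1, H:2, I:2, J:2, K:2.
The largest is 2 (to K, B, J, H, C, F, and I), so the eccentricity of E is 2.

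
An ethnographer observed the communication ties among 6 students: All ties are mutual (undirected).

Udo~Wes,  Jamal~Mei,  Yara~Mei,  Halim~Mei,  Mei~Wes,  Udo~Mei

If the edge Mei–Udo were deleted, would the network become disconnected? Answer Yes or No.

No

Even without that edge, Mei still reaches Udo via Mei – Wes – Udo, so the network stays connected. Not a bridge.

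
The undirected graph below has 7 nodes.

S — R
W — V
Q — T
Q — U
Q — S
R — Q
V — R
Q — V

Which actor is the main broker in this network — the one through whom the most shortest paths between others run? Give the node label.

Unnormalized betweenness of each node: Q:10, R:1, S:0, T:0, U:0, V:5, W:0.
Q has the largest value, 10, making it the main broker — the node through which the most shortest paths run.

Q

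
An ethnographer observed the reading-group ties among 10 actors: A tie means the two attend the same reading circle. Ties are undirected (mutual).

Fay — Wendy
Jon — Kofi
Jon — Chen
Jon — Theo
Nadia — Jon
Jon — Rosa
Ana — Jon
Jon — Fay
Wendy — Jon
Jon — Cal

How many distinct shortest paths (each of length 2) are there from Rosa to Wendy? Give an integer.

1

The shortest distance is 2, and the only length-2 path is Rosa–Jon–Wendy. So there is exactly 1 shortest path.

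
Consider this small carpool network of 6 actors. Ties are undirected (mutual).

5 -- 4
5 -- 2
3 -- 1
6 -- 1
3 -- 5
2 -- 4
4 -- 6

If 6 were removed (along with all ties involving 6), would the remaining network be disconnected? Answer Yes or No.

Even without 6, every remaining node can still reach every other (the residual graph is connected), so 6 is not a cut vertex.

No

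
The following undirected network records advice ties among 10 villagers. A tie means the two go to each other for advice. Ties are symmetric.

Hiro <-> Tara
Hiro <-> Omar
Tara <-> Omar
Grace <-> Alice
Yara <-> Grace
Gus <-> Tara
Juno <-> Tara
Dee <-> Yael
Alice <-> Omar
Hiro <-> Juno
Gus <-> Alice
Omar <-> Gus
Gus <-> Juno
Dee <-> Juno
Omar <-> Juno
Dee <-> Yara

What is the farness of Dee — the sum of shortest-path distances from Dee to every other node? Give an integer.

Distances from Dee: Alice:3, Grace:2, Gus:2, Hiro:2, Juno:1, Omar:2, Tara:2, Yael:1, Yara:1.
Sum = 3 + 2 + 2 + 2 + 1 + 2 + 2 + 1 + 1 = 16.

16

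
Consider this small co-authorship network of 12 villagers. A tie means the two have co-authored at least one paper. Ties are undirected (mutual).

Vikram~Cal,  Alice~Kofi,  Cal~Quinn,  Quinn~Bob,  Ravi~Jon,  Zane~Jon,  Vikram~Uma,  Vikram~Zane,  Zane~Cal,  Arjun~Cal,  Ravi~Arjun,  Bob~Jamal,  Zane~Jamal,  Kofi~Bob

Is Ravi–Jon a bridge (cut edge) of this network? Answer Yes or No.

Even without that edge, Ravi still reaches Jon via Ravi – Arjun – Cal – Zane – Jon, so the network stays connected. Not a bridge.

No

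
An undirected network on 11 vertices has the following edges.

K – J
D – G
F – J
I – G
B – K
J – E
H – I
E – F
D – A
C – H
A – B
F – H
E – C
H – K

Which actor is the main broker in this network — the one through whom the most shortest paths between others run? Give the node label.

H

Unnormalized betweenness of each node: A:13/3, B:25/3, C:11/6, D:3, E:3/2, F:10/3, G:17/3, H:56/3, I:29/3, J:29/6, K:83/6.
H has the largest value, 56/3, making it the main broker — the node through which the most shortest paths run.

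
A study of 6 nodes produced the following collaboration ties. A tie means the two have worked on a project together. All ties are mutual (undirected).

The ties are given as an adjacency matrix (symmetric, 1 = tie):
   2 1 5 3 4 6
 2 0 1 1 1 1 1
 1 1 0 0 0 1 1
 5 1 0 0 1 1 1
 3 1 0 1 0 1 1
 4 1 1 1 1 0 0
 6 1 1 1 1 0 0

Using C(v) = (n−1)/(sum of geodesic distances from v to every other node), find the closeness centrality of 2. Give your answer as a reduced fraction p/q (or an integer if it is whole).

Distances from 2: 1:1, 3:1, 4:1, 5:1, 6:1. Sum = 5.
n = 6, so closeness = 5/5 = 1.

1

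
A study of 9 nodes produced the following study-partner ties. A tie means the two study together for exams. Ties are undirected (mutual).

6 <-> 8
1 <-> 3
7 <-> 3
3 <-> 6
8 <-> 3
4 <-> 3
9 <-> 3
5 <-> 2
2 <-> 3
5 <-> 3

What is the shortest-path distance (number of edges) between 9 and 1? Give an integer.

2

One shortest route is 9 – 3 – 1, which uses 2 edges, and 9 and 1 are not directly tied, so nothing shorter exists. So d(9,1) = 2.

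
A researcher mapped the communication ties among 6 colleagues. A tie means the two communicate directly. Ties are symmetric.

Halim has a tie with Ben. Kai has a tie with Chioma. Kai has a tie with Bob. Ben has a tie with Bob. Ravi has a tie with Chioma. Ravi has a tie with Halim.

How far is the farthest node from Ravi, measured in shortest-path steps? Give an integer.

Distances from Ravi: Ben:2, Bob:3, Chioma:1, Halim:1, Kai:2.
The largest is 3 (to Bob), so the eccentricity of Ravi is 3.

3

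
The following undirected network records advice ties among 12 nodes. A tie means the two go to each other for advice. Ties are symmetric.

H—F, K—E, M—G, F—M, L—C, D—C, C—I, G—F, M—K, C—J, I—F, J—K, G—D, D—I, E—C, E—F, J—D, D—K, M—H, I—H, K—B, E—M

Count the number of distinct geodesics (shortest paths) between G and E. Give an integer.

The shortest distance is 2. The length-2 paths are: G–M–E; G–F–E.
That gives 2 distinct shortest paths.

2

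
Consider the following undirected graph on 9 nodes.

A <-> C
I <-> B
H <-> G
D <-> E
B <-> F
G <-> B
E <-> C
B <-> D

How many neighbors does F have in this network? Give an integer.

F is directly tied to B. That is 1 neighbor, so the degree of F is 1.

1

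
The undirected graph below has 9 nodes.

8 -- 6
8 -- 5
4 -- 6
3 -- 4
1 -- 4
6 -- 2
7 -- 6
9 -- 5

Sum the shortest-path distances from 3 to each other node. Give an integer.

23

Distances from 3: 1:2, 2:3, 4:1, 5:4, 6:2, 7:3, 8:3, 9:5.
Sum = 2 + 3 + 1 + 4 + 2 + 3 + 3 + 5 = 23.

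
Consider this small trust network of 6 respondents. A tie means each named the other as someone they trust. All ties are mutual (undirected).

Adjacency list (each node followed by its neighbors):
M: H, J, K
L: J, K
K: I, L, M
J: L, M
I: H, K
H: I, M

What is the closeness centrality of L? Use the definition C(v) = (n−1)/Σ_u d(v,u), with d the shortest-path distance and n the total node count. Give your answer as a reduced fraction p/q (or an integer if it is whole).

Distances from L: H:3, I:2, J:1, K:1, M:2. Sum = 9.
n = 6, so closeness = 5/9.

5/9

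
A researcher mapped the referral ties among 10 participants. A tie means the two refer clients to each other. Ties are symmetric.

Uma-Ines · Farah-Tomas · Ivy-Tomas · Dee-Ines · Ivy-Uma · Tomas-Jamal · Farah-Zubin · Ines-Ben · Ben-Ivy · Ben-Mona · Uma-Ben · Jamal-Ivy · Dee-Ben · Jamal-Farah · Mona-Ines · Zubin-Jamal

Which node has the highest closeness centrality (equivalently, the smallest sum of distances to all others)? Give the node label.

Farness (sum of distances to all others) for each node — Ben:15, Dee:22, Farah:23, Ines:20, Ivy:14, Jamal:17, Mona:22, Tomas:18, Uma:17, Zubin:24.
The smallest farness is 14, for Ivy, so Ivy has the highest closeness.

Ivy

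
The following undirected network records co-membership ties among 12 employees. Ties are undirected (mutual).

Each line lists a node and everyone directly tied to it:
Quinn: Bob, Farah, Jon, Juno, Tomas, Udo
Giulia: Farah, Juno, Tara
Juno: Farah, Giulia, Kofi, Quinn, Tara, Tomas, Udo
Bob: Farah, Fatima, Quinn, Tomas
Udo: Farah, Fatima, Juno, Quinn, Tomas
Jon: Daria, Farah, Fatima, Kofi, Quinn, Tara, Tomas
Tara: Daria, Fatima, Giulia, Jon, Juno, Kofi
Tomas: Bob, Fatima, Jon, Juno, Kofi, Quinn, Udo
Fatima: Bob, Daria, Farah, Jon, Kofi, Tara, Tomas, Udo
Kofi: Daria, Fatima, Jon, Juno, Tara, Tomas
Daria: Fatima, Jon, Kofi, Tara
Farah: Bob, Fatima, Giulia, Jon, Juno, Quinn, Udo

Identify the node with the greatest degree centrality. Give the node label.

Fatima

Degrees — Bob:4, Daria:4, Farah:7, Fatima:8, Giulia:3, Jon:7, Juno:7, Kofi:6, Quinn:6, Tara:6, Tomas:7, Udo:5.
The maximum is 8, attained only by Fatima.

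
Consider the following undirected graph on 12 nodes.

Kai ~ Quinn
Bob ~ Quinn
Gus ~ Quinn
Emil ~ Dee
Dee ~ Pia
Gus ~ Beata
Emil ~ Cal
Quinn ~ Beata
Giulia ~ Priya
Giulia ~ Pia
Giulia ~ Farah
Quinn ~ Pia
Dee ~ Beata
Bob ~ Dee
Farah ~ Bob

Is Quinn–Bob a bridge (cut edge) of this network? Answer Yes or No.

Even without that edge, Quinn still reaches Bob via Quinn – Beata – Dee – Bob, so the network stays connected. Not a bridge.

No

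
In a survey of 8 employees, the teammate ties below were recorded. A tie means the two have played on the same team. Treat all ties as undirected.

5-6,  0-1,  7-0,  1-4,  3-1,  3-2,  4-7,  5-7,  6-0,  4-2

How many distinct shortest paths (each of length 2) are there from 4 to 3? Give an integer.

2

The shortest distance is 2. The length-2 paths are: 4–2–3; 4–1–3.
That gives 2 distinct shortest paths.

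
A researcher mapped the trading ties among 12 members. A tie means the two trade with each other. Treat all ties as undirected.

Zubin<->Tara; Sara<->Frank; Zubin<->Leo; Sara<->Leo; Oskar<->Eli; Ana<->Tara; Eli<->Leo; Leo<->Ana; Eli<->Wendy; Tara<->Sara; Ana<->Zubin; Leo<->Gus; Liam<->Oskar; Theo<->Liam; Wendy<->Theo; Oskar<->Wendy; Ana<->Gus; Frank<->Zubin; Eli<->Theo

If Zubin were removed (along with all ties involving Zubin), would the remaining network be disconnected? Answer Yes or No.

No

Even without Zubin, every remaining node can still reach every other (the residual graph is connected), so Zubin is not a cut vertex.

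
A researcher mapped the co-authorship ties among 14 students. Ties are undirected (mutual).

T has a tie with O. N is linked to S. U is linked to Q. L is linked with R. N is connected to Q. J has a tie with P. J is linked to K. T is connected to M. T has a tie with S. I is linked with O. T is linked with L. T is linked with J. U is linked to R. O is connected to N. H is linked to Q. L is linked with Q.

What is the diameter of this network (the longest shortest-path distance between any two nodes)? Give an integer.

Eccentricity of each node (its greatest distance to any other): H:5, I:4, J:4, K:5, L:3, M:4, N:4, O:3, P:5, Q:4, R:4, S:3, T:3, U:5.
The maximum eccentricity is 5, realized for instance by the pair U–K via U – R – L – T – J – K. So the diameter is 5.

5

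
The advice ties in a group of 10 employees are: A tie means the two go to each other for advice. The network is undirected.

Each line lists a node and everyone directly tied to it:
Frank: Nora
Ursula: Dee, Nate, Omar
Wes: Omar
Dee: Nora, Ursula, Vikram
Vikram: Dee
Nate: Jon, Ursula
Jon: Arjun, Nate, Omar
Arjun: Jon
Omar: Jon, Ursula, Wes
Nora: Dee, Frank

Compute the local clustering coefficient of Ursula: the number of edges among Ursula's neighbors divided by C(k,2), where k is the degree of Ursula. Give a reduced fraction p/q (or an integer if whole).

Ursula's neighbors: Dee, Nate, and Omar (k = 3).
Possible neighbor pairs: C(3,2) = 3. Edges among them: none → e = 0.
Clustering(Ursula) = 0/3 = 0.

0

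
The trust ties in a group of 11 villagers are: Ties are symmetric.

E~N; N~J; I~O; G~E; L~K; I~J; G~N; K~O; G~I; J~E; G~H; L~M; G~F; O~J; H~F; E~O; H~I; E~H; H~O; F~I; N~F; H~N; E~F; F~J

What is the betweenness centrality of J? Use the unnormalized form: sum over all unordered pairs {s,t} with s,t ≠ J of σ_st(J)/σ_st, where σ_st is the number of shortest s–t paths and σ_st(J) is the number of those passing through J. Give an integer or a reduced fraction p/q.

167/60

Pairs whose geodesics pass through J — K–F: 1/4; K–N: 1/3; L–F: 1/4; L–N: 1/3; M–F: 1/4; M–N: 1/3; F–O: 1/4; E–I: 1/5; I–N: 1/4; N–O: 1/3.
All other pairs contribute 0.
Summing the contributions gives betweenness(J) = 167/60.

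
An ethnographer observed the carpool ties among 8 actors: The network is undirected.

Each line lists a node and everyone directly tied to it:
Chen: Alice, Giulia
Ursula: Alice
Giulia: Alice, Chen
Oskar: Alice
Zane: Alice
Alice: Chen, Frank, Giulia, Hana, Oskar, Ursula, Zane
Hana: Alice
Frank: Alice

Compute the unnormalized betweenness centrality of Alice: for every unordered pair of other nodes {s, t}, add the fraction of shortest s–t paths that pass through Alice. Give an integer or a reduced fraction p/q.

Pairs whose geodesics pass through Alice — Chen–Ursula: 1; Chen–Frank: 1; Chen–Zane: 1; Chen–Hana: 1; Chen–Oskar: 1; Ursula–Giulia: 1; Ursula–Frank: 1; Ursula–Zane: 1; Ursula–Hana: 1; Ursula–Oskar: 1; Giulia–Frank: 1; Giulia–Zane: 1; Giulia–Hana: 1; Giulia–Oskar: 1 … (+6 more pairs).
All other pairs contribute 0.
Summing the contributions gives betweenness(Alice) = 20.

20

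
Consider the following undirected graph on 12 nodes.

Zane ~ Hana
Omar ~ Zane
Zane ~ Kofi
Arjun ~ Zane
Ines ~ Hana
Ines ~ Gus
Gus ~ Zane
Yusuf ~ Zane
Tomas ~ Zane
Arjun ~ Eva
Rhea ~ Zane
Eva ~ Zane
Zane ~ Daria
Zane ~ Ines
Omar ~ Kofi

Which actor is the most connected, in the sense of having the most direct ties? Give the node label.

Zane

Degrees — Arjun:2, Daria:1, Eva:2, Gus:2, Hana:2, Ines:3, Kofi:2, Omar:2, Rhea:1, Tomas:1, Yusuf:1, Zane:11.
The maximum is 11, attained only by Zane.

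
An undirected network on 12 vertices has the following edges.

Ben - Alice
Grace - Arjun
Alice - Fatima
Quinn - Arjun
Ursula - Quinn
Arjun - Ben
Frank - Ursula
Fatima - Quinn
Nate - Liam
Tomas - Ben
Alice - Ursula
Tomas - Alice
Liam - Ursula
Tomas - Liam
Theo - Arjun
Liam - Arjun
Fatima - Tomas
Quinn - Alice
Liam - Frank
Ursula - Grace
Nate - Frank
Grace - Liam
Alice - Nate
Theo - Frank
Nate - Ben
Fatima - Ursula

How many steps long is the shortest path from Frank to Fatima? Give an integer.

2

One shortest route is Frank – Ursula – Fatima, which uses 2 edges, and Frank and Fatima are not directly tied, so nothing shorter exists. So d(Frank,Fatima) = 2.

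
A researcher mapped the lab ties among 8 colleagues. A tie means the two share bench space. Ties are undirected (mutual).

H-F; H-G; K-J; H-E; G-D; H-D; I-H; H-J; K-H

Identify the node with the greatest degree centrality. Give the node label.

Degrees — D:2, E:1, F:1, G:2, H:7, I:1, J:2, K:2.
The maximum is 7, attained only by H.

H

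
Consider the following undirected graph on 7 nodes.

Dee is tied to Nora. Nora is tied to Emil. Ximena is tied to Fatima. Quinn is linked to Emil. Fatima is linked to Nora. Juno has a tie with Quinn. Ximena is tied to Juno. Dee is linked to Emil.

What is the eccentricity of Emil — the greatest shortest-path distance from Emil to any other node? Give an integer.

3

Distances from Emil: Dee:1, Fatima:2, Juno:2, Nora:1, Quinn:1, Ximena:3.
The largest is 3 (to Ximena), so the eccentricity of Emil is 3.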